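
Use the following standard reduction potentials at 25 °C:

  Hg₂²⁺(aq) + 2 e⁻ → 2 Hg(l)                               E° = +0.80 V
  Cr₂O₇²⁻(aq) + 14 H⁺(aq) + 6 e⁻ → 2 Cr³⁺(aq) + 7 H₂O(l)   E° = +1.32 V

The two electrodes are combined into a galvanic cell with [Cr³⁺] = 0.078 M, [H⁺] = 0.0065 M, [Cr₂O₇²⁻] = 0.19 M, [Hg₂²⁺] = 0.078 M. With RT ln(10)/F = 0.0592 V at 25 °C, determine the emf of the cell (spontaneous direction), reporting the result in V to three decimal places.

Cr₂O₇²⁻/Cr³⁺ is the cathode (higher E°), Hg₂²⁺/Hg the anode: E°cell = +1.32 − (+0.80) = +0.52 V, n = 6.
Overall: Cr₂O₇²⁻(aq) + 14 H⁺(aq) + 6 Hg(l) → 2 Cr³⁺(aq) + 7 H₂O(l) + 3 Hg₂²⁺(aq)
Q = [Cr³⁺]^2·[Hg₂²⁺]^3 / ([Cr₂O₇²⁻]·[H⁺]^14); log Q = 25.801.
E = E° − (0.0592/n) log Q = +0.52 − (0.0592/6)(25.801) = +0.265 V.

+0.265 V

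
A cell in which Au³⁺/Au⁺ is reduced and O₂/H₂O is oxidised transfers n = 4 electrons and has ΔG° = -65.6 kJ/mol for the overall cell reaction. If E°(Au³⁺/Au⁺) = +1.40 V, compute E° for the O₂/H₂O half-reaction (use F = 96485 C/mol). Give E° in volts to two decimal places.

E°cell = −ΔG°/(nF) = −(-65.6×10³)/((4)(96485)) = +0.170 V.
Since Au³⁺/Au⁺ is the cathode and O₂/H₂O the anode, E°cell = E°(Au³⁺/Au⁺) − E°(O₂/H₂O).
So E°(O₂/H₂O) = E°(Au³⁺/Au⁺) − E°cell = (+1.40) − (+0.170) = +1.23 V.

+1.23 V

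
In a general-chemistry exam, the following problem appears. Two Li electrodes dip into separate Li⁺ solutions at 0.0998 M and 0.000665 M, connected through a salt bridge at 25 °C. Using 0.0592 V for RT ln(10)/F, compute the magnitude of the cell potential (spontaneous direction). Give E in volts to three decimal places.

+0.129 V

For a concentration cell E°cell = 0. The 0.0998 M side is the cathode (reduction is favoured where [Li⁺] is higher).
With n = 1, E = −(0.0592/1) log([Li⁺]ₐₙ/[Li⁺]꜀ₐₜ) = −(0.0592/1) log(0.000665/0.0998) = −(0.0592/1)(-2.176) = +0.129 V.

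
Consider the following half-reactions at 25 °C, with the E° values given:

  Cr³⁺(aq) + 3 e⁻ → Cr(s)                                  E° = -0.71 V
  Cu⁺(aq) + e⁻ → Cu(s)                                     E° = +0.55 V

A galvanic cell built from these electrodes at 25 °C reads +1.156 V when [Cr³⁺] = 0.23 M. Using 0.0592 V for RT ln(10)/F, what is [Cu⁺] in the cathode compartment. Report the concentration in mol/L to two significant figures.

0.011 M

Cu⁺/Cu is the cathode, Cr³⁺/Cr the anode: E°cell = +1.26 V, n = 3.
Overall reaction: 3 Cu⁺(aq) + Cr(s) → 3 Cu(s) + Cr³⁺(aq); Q = [Cr³⁺]^1/[Cu⁺]^3.
From E = E° − (0.0592/n) log Q: log Q = (E° − E)·n/0.0592 = (+1.26 − (+1.156))·3/0.0592 = 5.2703.
So 3·log[Cu⁺] = 1·log(0.23) − log Q = -0.6383 − (5.2703) = -5.9086; log[Cu⁺] = -5.9086 / 3 = -1.9695; [Cu⁺] = 10^(-1.9695) ≈ 0.011 M.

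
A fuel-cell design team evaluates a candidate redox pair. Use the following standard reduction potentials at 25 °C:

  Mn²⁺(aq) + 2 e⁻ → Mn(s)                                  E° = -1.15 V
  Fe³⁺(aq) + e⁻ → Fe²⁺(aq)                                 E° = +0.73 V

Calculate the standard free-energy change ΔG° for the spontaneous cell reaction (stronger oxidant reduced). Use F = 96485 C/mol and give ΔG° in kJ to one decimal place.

Fe³⁺/Fe²⁺ (E° = +0.73 V) is the cathode; Mn²⁺/Mn (E° = -1.15 V) is the anode, so E°cell = +1.88 V.
Balancing electrons gives n = 2 (lcm of 1 and 2).
ΔG° = −nFE° = −(2)(96485)(+1.88) = -362,784 J = -362.8 kJ.

-362.8 kJ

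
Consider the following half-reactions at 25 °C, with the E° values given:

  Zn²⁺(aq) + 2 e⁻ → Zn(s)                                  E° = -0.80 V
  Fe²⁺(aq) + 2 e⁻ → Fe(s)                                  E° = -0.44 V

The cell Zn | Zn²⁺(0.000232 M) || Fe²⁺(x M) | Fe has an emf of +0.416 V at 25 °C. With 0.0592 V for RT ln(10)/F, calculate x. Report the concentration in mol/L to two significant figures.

Fe²⁺/Fe is the cathode, Zn²⁺/Zn the anode: E°cell = +0.36 V, n = 2.
Overall reaction: Fe²⁺(aq) + Zn(s) → Fe(s) + Zn²⁺(aq); Q = [Zn²⁺]^1/[Fe²⁺]^1.
From E = E° − (0.0592/n) log Q: log Q = (E° − E)·n/0.0592 = (+0.36 − (+0.416))·2/0.0592 = -1.8919.
So 1·log[Fe²⁺] = 1·log(0.000232) − log Q = -3.6345 − (-1.8919) = -1.7426; [Fe²⁺] = 10^(-1.7426) ≈ 0.018 M.

0.018 M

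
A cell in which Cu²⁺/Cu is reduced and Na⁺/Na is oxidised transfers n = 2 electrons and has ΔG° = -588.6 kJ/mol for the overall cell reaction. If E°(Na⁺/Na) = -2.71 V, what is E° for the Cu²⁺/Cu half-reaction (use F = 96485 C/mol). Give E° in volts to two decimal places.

+0.34 V

E°cell = −ΔG°/(nF) = −(-588.6×10³)/((2)(96485)) = +3.050 V.
Since Cu²⁺/Cu is the cathode and Na⁺/Na the anode, E°cell = E°(Cu²⁺/Cu) − E°(Na⁺/Na).
So E°(Cu²⁺/Cu) = E°cell + E°(Na⁺/Na) = +3.050 + (-2.71) = +0.34 V.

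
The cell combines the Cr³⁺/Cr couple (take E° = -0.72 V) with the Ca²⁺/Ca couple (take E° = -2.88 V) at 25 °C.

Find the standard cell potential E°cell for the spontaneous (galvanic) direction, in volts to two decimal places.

The Cr³⁺/Cr couple has the higher reduction potential, so it is the cathode; Ca²⁺/Ca is oxidised at the anode.
E°cell = E°(cathode) − E°(anode) = (-0.72) − (-2.88) = +2.16 V.

+2.16 V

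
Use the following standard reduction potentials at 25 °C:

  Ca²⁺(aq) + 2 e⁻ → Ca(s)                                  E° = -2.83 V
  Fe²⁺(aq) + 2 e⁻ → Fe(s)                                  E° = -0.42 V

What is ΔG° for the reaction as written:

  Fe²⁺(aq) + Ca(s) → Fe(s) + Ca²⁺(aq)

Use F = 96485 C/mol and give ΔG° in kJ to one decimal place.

-465.1 kJ

As written, Fe²⁺/Fe is reduced (cathode) and Ca²⁺/Ca is oxidised (anode), so E°cell = (-0.42) − (-2.83) = +2.41 V.
Balancing electrons gives n = 2.
ΔG° = −nFE° = −(2)(96485)(+2.41) = -465,058 J = -465.1 kJ.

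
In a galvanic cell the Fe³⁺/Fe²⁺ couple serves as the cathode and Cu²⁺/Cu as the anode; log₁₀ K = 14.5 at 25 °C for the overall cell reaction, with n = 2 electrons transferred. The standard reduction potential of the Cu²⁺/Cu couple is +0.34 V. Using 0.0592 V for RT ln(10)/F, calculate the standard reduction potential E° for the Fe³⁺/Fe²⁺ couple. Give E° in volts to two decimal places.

+0.77 V

E°cell = (0.0592/n)·log K = (0.0592/2)(14.5) = +0.429 V.
Since Fe³⁺/Fe²⁺ is the cathode and Cu²⁺/Cu the anode, E°cell = E°(Fe³⁺/Fe²⁺) − E°(Cu²⁺/Cu).
So E°(Fe³⁺/Fe²⁺) = E°cell + E°(Cu²⁺/Cu) = +0.429 + (+0.34) = +0.77 V.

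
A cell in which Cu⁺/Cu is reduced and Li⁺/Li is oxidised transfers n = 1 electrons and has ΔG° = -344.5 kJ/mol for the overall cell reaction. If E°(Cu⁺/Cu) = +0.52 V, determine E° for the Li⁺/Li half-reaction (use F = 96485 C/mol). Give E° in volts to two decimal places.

-3.05 V

E°cell = −ΔG°/(nF) = −(-344.5×10³)/((1)(96485)) = +3.571 V.
Since Cu⁺/Cu is the cathode and Li⁺/Li the anode, E°cell = E°(Cu⁺/Cu) − E°(Li⁺/Li).
So E°(Li⁺/Li) = E°(Cu⁺/Cu) − E°cell = (+0.52) − (+3.571) = -3.05 V.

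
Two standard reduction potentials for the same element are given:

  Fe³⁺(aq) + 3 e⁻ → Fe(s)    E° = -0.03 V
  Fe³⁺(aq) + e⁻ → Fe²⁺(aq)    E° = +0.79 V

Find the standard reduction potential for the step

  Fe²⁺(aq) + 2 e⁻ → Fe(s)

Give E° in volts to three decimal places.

Sequential free energies add, so n₃E°₃ = n₁E°₁ + n₂E°₂.
With n₃ = 3, and the known step contributing 1×(+0.79) V, the unknown satisfies 2·E° = 3×(-0.03) − 1×(+0.79) = -0.880.
E° = -0.880 / 2 = -0.440 V.

-0.440 V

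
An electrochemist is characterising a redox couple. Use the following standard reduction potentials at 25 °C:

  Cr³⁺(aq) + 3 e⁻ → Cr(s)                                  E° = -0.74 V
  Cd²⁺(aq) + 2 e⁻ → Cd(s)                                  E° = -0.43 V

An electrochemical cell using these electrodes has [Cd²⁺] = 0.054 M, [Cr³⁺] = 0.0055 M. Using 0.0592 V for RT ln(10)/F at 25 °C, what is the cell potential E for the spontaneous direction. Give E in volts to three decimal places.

Cd²⁺/Cd is the cathode (higher E°), Cr³⁺/Cr the anode: E°cell = -0.43 − (-0.74) = +0.31 V, n = 6.
Overall: 3 Cd²⁺(aq) + 2 Cr(s) → 3 Cd(s) + 2 Cr³⁺(aq)
Q = [Cr³⁺]^2 / ([Cd²⁺]^3); log Q = -0.716.
E = E° − (0.0592/n) log Q = +0.31 − (0.0592/6)(-0.716) = +0.317 V.

+0.317 V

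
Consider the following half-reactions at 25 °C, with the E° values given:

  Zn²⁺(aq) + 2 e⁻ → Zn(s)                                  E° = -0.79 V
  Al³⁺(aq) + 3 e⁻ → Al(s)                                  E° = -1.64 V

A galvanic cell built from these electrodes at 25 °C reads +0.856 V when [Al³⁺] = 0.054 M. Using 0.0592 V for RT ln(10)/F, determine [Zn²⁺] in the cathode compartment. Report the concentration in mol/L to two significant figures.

Zn²⁺/Zn is the cathode, Al³⁺/Al the anode: E°cell = +0.85 V, n = 6.
Overall reaction: 3 Zn²⁺(aq) + 2 Al(s) → 3 Zn(s) + 2 Al³⁺(aq); Q = [Al³⁺]^2/[Zn²⁺]^3.
From E = E° − (0.0592/n) log Q: log Q = (E° − E)·n/0.0592 = (+0.85 − (+0.856))·6/0.0592 = -0.6081.
So 3·log[Zn²⁺] = 2·log(0.054) − log Q = -2.5352 − (-0.6081) = -1.9271; log[Zn²⁺] = -1.9271 / 3 = -0.6424; [Zn²⁺] = 10^(-0.6424) ≈ 0.23 M.

0.23 M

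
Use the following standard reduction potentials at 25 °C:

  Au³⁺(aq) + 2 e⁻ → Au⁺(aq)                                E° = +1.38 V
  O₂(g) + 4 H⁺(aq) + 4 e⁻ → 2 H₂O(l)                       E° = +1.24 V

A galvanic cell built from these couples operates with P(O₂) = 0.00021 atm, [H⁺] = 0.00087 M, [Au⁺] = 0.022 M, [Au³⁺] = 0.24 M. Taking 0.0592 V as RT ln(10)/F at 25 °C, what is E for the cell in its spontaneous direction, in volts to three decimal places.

+0.406 V

Au³⁺/Au⁺ is the cathode (higher E°), O₂/H₂O the anode: E°cell = +1.38 − (+1.24) = +0.14 V, n = 4.
Overall: 2 Au³⁺(aq) + 2 H₂O(l) → 2 Au⁺(aq) + O₂(g) + 4 H⁺(aq)
Q = [Au⁺]^2·P(O₂)·[H⁺]^4 / ([Au³⁺]^2); log Q = -17.995.
E = E° − (0.0592/n) log Q = +0.14 − (0.0592/4)(-17.995) = +0.406 V.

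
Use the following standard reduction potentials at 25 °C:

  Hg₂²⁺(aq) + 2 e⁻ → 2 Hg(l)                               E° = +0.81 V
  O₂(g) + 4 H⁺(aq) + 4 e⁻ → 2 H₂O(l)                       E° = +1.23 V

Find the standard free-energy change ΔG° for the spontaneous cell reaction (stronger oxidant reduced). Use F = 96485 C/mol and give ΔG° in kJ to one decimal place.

-162.1 kJ

O₂/H₂O (E° = +1.23 V) is the cathode; Hg₂²⁺/Hg (E° = +0.81 V) is the anode, so E°cell = +0.42 V.
Balancing electrons gives n = 4 (lcm of 4 and 2).
ΔG° = −nFE° = −(4)(96485)(+0.42) = -162,095 J = -162.1 kJ.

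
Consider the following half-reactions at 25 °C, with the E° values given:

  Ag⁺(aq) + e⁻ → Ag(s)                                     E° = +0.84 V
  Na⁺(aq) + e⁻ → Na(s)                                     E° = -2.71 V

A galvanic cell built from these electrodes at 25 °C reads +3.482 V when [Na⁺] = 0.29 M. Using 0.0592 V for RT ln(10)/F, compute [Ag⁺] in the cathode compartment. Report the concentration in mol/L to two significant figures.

0.021 M

Ag⁺/Ag is the cathode, Na⁺/Na the anode: E°cell = +3.55 V, n = 1.
Overall reaction: Ag⁺(aq) + Na(s) → Ag(s) + Na⁺(aq); Q = [Na⁺]^1/[Ag⁺]^1.
From E = E° − (0.0592/n) log Q: log Q = (E° − E)·n/0.0592 = (+3.55 − (+3.482))·1/0.0592 = 1.1486.
So 1·log[Ag⁺] = 1·log(0.29) − log Q = -0.5376 − (1.1486) = -1.6862; [Ag⁺] = 10^(-1.6862) ≈ 0.021 M.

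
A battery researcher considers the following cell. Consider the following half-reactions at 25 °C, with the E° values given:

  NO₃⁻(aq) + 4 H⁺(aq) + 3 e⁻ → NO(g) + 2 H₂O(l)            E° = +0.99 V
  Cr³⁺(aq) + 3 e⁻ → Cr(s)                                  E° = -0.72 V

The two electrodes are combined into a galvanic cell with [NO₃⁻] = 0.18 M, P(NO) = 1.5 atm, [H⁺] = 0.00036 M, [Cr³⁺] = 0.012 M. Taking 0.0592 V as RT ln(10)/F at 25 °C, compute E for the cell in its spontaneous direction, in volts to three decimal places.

NO₃⁻/NO is the cathode (higher E°), Cr³⁺/Cr the anode: E°cell = +0.99 − (-0.72) = +1.71 V, n = 3.
Overall: NO₃⁻(aq) + 4 H⁺(aq) + Cr(s) → NO(g) + 2 H₂O(l) + Cr³⁺(aq)
Q = P(NO)·[Cr³⁺] / ([NO₃⁻]·[H⁺]^4); log Q = 12.775.
E = E° − (0.0592/n) log Q = +1.71 − (0.0592/3)(12.775) = +1.458 V.

+1.458 V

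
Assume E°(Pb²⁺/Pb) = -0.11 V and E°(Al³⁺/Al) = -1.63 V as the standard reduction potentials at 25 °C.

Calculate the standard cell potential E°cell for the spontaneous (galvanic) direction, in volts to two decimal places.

+1.52 V

The Pb²⁺/Pb couple has the higher reduction potential, so it is the cathode; Al³⁺/Al is oxidised at the anode.
E°cell = E°(cathode) − E°(anode) = (-0.11) − (-1.63) = +1.52 V.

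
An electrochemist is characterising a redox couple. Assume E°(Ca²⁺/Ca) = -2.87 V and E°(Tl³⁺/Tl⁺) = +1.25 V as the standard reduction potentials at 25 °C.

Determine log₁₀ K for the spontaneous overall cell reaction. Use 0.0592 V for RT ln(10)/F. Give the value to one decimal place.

Cathode: Tl³⁺/Tl⁺; anode: Ca²⁺/Ca. E°cell = +4.12 V, n = 2.
log K = nE°cell / 0.0592 = (2)(+4.12) / 0.0592 = 139.2.

139.2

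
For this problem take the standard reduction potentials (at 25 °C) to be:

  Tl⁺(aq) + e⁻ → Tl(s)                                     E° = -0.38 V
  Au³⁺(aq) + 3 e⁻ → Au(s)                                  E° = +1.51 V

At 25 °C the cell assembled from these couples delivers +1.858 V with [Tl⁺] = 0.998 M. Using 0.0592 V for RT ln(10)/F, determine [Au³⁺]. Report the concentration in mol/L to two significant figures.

0.024 M

Au³⁺/Au is the cathode, Tl⁺/Tl the anode: E°cell = +1.89 V, n = 3.
Overall reaction: Au³⁺(aq) + 3 Tl(s) → Au(s) + 3 Tl⁺(aq); Q = [Tl⁺]^3/[Au³⁺]^1.
From E = E° − (0.0592/n) log Q: log Q = (E° − E)·n/0.0592 = (+1.89 − (+1.858))·3/0.0592 = 1.6216.
So 1·log[Au³⁺] = 3·log(0.998) − log Q = -0.0026 − (1.6216) = -1.6242; [Au³⁺] = 10^(-1.6242) ≈ 0.024 M.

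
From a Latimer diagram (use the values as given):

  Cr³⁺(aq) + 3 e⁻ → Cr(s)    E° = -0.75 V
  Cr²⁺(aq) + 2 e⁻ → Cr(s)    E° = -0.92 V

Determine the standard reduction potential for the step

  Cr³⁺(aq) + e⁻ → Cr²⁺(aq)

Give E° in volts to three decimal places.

Sequential free energies add, so n₃E°₃ = n₁E°₁ + n₂E°₂.
With n₃ = 3, and the known step contributing 2×(-0.92) V, the unknown satisfies 1·E° = 3×(-0.75) − 2×(-0.92) = -0.410.
E° = -0.410 / 1 = -0.410 V.

-0.410 V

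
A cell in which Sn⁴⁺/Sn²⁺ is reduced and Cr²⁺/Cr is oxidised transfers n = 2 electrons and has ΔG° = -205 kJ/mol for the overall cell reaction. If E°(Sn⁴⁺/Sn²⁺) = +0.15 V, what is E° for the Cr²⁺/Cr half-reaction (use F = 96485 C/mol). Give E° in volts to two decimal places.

E°cell = −ΔG°/(nF) = −(-205×10³)/((2)(96485)) = +1.062 V.
Since Sn⁴⁺/Sn²⁺ is the cathode and Cr²⁺/Cr the anode, E°cell = E°(Sn⁴⁺/Sn²⁺) − E°(Cr²⁺/Cr).
So E°(Cr²⁺/Cr) = E°(Sn⁴⁺/Sn²⁺) − E°cell = (+0.15) − (+1.062) = -0.91 V.

-0.91 V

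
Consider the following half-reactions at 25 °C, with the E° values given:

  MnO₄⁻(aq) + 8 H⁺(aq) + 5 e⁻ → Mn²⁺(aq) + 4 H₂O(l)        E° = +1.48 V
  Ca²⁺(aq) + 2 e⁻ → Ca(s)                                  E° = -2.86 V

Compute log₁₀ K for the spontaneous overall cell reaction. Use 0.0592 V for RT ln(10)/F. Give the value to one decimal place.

733.1

Cathode: MnO₄⁻/Mn²⁺; anode: Ca²⁺/Ca. E°cell = +4.34 V, n = 10.
log K = nE°cell / 0.0592 = (10)(+4.34) / 0.0592 = 733.1.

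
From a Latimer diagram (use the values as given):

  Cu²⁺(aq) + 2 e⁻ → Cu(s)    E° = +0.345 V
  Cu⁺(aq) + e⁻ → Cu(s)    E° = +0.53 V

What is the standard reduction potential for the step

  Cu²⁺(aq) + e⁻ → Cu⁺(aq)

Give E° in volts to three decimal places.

Sequential free energies add, so n₃E°₃ = n₁E°₁ + n₂E°₂.
With n₃ = 2, and the known step contributing 1×(+0.53) V, the unknown satisfies 1·E° = 2×(+0.345) − 1×(+0.53) = +0.160.
E° = +0.160 / 1 = +0.160 V.

+0.160 V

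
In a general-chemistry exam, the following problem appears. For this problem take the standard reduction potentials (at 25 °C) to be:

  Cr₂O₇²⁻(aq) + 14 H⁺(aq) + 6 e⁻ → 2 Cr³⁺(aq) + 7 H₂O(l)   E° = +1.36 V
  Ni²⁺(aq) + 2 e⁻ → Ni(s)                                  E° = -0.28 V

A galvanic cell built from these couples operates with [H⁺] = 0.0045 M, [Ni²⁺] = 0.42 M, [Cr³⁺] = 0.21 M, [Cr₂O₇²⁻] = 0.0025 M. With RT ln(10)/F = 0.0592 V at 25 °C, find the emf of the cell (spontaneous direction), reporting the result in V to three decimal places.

Cr₂O₇²⁻/Cr³⁺ is the cathode (higher E°), Ni²⁺/Ni the anode: E°cell = +1.36 − (-0.28) = +1.64 V, n = 6.
Overall: Cr₂O₇²⁻(aq) + 14 H⁺(aq) + 3 Ni(s) → 2 Cr³⁺(aq) + 7 H₂O(l) + 3 Ni²⁺(aq)
Q = [Cr³⁺]^2·[Ni²⁺]^3 / ([Cr₂O₇²⁻]·[H⁺]^14); log Q = 32.971.
E = E° − (0.0592/n) log Q = +1.64 − (0.0592/6)(32.971) = +1.315 V.

+1.315 V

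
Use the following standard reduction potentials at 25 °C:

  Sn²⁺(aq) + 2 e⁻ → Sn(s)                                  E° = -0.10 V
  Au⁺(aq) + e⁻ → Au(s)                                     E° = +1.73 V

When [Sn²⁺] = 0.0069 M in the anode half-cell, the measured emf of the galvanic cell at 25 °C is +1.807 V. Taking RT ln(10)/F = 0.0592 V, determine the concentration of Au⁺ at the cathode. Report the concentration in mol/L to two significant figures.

0.034 M

Au⁺/Au is the cathode, Sn²⁺/Sn the anode: E°cell = +1.83 V, n = 2.
Overall reaction: 2 Au⁺(aq) + Sn(s) → 2 Au(s) + Sn²⁺(aq); Q = [Sn²⁺]^1/[Au⁺]^2.
From E = E° − (0.0592/n) log Q: log Q = (E° − E)·n/0.0592 = (+1.83 − (+1.807))·2/0.0592 = 0.7770.
So 2·log[Au⁺] = 1·log(0.0069) − log Q = -2.1612 − (0.7770) = -2.9382; log[Au⁺] = -2.9382 / 2 = -1.4691; [Au⁺] = 10^(-1.4691) ≈ 0.034 M.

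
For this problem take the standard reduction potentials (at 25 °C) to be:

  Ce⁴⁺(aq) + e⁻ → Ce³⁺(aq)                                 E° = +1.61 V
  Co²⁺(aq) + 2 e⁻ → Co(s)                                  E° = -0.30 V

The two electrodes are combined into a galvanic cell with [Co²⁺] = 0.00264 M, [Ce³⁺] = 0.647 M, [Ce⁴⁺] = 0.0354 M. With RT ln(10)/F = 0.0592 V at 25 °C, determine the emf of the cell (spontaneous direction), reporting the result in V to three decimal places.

Ce⁴⁺/Ce³⁺ is the cathode (higher E°), Co²⁺/Co the anode: E°cell = +1.61 − (-0.30) = +1.91 V, n = 2.
Overall: 2 Ce⁴⁺(aq) + Co(s) → 2 Ce³⁺(aq) + Co²⁺(aq)
Q = [Ce³⁺]^2·[Co²⁺] / ([Ce⁴⁺]^2); log Q = -0.055.
E = E° − (0.0592/n) log Q = +1.91 − (0.0592/2)(-0.055) = +1.912 V.

+1.912 V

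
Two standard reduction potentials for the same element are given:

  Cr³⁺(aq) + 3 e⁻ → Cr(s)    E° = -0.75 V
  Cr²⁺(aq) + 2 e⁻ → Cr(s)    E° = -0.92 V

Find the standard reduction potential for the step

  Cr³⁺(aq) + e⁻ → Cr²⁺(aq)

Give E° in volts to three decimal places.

-0.410 V

Sequential free energies add, so n₃E°₃ = n₁E°₁ + n₂E°₂.
With n₃ = 3, and the known step contributing 2×(-0.92) V, the unknown satisfies 1·E° = 3×(-0.75) − 2×(-0.92) = -0.410.
E° = -0.410 / 1 = -0.410 V.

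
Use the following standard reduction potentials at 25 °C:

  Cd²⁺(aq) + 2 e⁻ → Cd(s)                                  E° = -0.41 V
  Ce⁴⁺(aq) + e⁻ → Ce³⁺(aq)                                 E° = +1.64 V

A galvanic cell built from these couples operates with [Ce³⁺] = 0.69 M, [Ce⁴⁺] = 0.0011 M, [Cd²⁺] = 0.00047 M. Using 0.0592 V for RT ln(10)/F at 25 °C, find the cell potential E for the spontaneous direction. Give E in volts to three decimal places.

+1.983 V

Ce⁴⁺/Ce³⁺ is the cathode (higher E°), Cd²⁺/Cd the anode: E°cell = +1.64 − (-0.41) = +2.05 V, n = 2.
Overall: 2 Ce⁴⁺(aq) + Cd(s) → 2 Ce³⁺(aq) + Cd²⁺(aq)
Q = [Ce³⁺]^2·[Cd²⁺] / ([Ce⁴⁺]^2); log Q = 2.267.
E = E° − (0.0592/n) log Q = +2.05 − (0.0592/2)(2.267) = +1.983 V.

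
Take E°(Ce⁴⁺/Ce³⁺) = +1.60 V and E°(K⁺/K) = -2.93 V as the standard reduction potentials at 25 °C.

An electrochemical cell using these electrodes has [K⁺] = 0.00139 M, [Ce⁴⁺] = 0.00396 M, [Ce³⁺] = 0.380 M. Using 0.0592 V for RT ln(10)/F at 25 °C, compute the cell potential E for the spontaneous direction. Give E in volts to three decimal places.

+4.582 V

Ce⁴⁺/Ce³⁺ is the cathode (higher E°), K⁺/K the anode: E°cell = +1.60 − (-2.93) = +4.53 V, n = 1.
Overall: Ce⁴⁺(aq) + K(s) → Ce³⁺(aq) + K⁺(aq)
Q = [Ce³⁺]·[K⁺] / ([Ce⁴⁺]); log Q = -0.875.
E = E° − (0.0592/n) log Q = +4.53 − (0.0592/1)(-0.875) = +4.582 V.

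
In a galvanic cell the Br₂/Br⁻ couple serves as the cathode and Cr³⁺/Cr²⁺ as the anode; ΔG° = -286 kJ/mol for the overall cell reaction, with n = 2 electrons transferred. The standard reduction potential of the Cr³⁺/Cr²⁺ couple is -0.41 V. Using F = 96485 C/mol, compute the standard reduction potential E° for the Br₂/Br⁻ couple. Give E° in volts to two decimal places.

E°cell = −ΔG°/(nF) = −(-286×10³)/((2)(96485)) = +1.482 V.
Since Br₂/Br⁻ is the cathode and Cr³⁺/Cr²⁺ the anode, E°cell = E°(Br₂/Br⁻) − E°(Cr³⁺/Cr²⁺).
So E°(Br₂/Br⁻) = E°cell + E°(Cr³⁺/Cr²⁺) = +1.482 + (-0.41) = +1.07 V.

+1.07 V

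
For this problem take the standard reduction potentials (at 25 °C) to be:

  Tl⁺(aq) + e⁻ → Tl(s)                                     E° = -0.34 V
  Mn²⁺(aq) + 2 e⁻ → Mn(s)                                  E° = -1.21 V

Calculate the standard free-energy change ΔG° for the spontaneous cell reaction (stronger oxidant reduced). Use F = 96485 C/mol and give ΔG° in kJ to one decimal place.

-167.9 kJ

Tl⁺/Tl (E° = -0.34 V) is the cathode; Mn²⁺/Mn (E° = -1.21 V) is the anode, so E°cell = +0.87 V.
Balancing electrons gives n = 2 (lcm of 1 and 2).
ΔG° = −nFE° = −(2)(96485)(+0.87) = -167,884 J = -167.9 kJ.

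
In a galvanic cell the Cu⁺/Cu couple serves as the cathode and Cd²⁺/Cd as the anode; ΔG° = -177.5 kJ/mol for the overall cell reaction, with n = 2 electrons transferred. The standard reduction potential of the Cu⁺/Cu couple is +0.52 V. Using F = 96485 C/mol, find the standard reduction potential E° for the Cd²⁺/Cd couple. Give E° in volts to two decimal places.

-0.40 V

E°cell = −ΔG°/(nF) = −(-177.5×10³)/((2)(96485)) = +0.920 V.
Since Cu⁺/Cu is the cathode and Cd²⁺/Cd the anode, E°cell = E°(Cu⁺/Cu) − E°(Cd²⁺/Cd).
So E°(Cd²⁺/Cd) = E°(Cu⁺/Cu) − E°cell = (+0.52) − (+0.920) = -0.40 V.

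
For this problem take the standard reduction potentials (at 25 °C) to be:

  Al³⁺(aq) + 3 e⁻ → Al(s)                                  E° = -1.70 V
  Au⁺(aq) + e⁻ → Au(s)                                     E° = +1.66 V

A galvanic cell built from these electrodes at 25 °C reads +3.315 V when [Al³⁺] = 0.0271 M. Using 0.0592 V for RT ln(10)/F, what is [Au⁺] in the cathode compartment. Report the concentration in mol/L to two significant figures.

0.052 M

Au⁺/Au is the cathode, Al³⁺/Al the anode: E°cell = +3.36 V, n = 3.
Overall reaction: 3 Au⁺(aq) + Al(s) → 3 Au(s) + Al³⁺(aq); Q = [Al³⁺]^1/[Au⁺]^3.
From E = E° − (0.0592/n) log Q: log Q = (E° − E)·n/0.0592 = (+3.36 − (+3.315))·3/0.0592 = 2.2804.
So 3·log[Au⁺] = 1·log(0.0271) − log Q = -1.5670 − (2.2804) = -3.8474; log[Au⁺] = -3.8474 / 3 = -1.2825; [Au⁺] = 10^(-1.2825) ≈ 0.052 M.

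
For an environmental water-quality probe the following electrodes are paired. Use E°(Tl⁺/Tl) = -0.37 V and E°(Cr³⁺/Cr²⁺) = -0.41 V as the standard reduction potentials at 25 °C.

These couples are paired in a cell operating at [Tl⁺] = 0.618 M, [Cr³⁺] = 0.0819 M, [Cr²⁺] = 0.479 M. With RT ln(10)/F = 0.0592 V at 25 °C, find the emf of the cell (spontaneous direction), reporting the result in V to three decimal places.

+0.073 V

Tl⁺/Tl is the cathode (higher E°), Cr³⁺/Cr²⁺ the anode: E°cell = -0.37 − (-0.41) = +0.04 V, n = 1.
Overall: Tl⁺(aq) + Cr²⁺(aq) → Tl(s) + Cr³⁺(aq)
Q = [Cr³⁺] / ([Tl⁺]·[Cr²⁺]); log Q = -0.558.
E = E° − (0.0592/n) log Q = +0.04 − (0.0592/1)(-0.558) = +0.073 V.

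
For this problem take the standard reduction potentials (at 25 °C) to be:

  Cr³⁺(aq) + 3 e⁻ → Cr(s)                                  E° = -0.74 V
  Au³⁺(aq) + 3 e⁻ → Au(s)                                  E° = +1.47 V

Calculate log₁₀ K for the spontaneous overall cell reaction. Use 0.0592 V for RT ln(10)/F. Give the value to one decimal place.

Cathode: Au³⁺/Au; anode: Cr³⁺/Cr. E°cell = +2.21 V, n = 3.
log K = nE°cell / 0.0592 = (3)(+2.21) / 0.0592 = 112.0.

112.0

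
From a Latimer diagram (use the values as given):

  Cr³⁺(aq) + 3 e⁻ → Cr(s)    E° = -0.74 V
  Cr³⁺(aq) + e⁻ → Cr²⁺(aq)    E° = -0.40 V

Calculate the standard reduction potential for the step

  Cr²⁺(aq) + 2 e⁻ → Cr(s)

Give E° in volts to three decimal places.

Sequential free energies add, so n₃E°₃ = n₁E°₁ + n₂E°₂.
With n₃ = 3, and the known step contributing 1×(-0.40) V, the unknown satisfies 2·E° = 3×(-0.74) − 1×(-0.40) = -1.820.
E° = -1.820 / 2 = -0.910 V.

-0.910 V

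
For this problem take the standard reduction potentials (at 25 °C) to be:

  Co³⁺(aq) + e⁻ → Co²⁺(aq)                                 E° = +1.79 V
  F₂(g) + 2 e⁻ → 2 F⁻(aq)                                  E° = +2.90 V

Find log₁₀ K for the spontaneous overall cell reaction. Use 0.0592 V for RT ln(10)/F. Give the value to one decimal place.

Cathode: F₂/F⁻; anode: Co³⁺/Co²⁺. E°cell = +1.11 V, n = 2.
log K = nE°cell / 0.0592 = (2)(+1.11) / 0.0592 = 37.5.

37.5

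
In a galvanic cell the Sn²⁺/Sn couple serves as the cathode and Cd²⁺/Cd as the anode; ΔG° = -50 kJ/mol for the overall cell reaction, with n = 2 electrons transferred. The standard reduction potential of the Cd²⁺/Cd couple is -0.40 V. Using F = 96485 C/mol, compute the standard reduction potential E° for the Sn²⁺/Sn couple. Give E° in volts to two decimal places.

-0.14 V

E°cell = −ΔG°/(nF) = −(-50×10³)/((2)(96485)) = +0.259 V.
Since Sn²⁺/Sn is the cathode and Cd²⁺/Cd the anode, E°cell = E°(Sn²⁺/Sn) − E°(Cd²⁺/Cd).
So E°(Sn²⁺/Sn) = E°cell + E°(Cd²⁺/Cd) = +0.259 + (-0.40) = -0.14 V.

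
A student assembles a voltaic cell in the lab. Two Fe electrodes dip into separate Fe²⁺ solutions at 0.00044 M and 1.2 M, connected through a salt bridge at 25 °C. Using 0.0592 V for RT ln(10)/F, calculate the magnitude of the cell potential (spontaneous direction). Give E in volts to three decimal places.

For a concentration cell E°cell = 0. The 1.2 M side is the cathode (reduction is favoured where [Fe²⁺] is higher).
With n = 2, E = −(0.0592/2) log([Fe²⁺]ₐₙ/[Fe²⁺]꜀ₐₜ) = −(0.0592/2) log(0.00044/1.2) = −(0.0592/2)(-3.436) = +0.102 V.

+0.102 V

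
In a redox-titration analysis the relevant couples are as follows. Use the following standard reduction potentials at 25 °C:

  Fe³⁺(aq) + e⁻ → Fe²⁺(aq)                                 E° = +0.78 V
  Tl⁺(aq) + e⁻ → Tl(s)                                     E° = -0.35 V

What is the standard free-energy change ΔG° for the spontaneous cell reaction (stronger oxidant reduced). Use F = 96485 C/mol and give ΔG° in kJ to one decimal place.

Fe³⁺/Fe²⁺ (E° = +0.78 V) is the cathode; Tl⁺/Tl (E° = -0.35 V) is the anode, so E°cell = +1.13 V.
Balancing electrons gives n = 1 (lcm of 1 and 1).
ΔG° = −nFE° = −(1)(96485)(+1.13) = -109,028 J = -109.0 kJ.

-109.0 kJ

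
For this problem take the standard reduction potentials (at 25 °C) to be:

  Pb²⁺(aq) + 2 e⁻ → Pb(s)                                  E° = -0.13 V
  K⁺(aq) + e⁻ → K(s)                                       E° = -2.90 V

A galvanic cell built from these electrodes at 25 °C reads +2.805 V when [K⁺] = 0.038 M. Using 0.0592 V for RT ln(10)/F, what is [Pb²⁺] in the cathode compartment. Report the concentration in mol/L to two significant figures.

Pb²⁺/Pb is the cathode, K⁺/K the anode: E°cell = +2.77 V, n = 2.
Overall reaction: Pb²⁺(aq) + 2 K(s) → Pb(s) + 2 K⁺(aq); Q = [K⁺]^2/[Pb²⁺]^1.
From E = E° − (0.0592/n) log Q: log Q = (E° − E)·n/0.0592 = (+2.77 − (+2.805))·2/0.0592 = -1.1824.
So 1·log[Pb²⁺] = 2·log(0.038) − log Q = -2.8404 − (-1.1824) = -1.6580; [Pb²⁺] = 10^(-1.6580) ≈ 0.022 M.

0.022 M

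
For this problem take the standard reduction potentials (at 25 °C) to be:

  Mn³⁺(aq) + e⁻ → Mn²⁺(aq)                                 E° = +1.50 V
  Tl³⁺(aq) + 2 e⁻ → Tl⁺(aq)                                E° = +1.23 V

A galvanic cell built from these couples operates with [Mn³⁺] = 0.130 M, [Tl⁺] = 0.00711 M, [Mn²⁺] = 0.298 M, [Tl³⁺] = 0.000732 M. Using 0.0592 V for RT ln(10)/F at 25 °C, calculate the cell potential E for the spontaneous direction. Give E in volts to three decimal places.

+0.278 V

Mn³⁺/Mn²⁺ is the cathode (higher E°), Tl³⁺/Tl⁺ the anode: E°cell = +1.50 − (+1.23) = +0.27 V, n = 2.
Overall: 2 Mn³⁺(aq) + Tl⁺(aq) → 2 Mn²⁺(aq) + Tl³⁺(aq)
Q = [Mn²⁺]^2·[Tl³⁺] / ([Mn³⁺]^2·[Tl⁺]); log Q = -0.267.
E = E° − (0.0592/n) log Q = +0.27 − (0.0592/2)(-0.267) = +0.278 V.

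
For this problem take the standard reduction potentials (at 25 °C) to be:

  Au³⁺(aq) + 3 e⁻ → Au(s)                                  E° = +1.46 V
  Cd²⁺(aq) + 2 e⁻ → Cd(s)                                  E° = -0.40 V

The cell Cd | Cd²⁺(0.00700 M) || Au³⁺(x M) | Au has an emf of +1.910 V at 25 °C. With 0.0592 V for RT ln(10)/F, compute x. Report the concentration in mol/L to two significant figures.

0.20 M

Au³⁺/Au is the cathode, Cd²⁺/Cd the anode: E°cell = +1.86 V, n = 6.
Overall reaction: 2 Au³⁺(aq) + 3 Cd(s) → 2 Au(s) + 3 Cd²⁺(aq); Q = [Cd²⁺]^3/[Au³⁺]^2.
From E = E° − (0.0592/n) log Q: log Q = (E° − E)·n/0.0592 = (+1.86 − (+1.910))·6/0.0592 = -5.0676.
So 2·log[Au³⁺] = 3·log(0.007) − log Q = -6.4647 − (-5.0676) = -1.3971; log[Au³⁺] = -1.3971 / 2 = -0.6986; [Au³⁺] = 10^(-0.6986) ≈ 0.20 M.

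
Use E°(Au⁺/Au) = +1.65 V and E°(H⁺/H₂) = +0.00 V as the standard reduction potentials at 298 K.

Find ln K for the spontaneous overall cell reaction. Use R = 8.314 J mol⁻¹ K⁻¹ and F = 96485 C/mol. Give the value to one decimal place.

128.5

Cathode: Au⁺/Au; anode: H⁺/H₂. E°cell = (+1.65) − (+0.00) = +1.65 V, with n = 2.
ΔG° = −nFE° = −RT ln K, so ln K = nFE°/(RT) = (2)(96485)(+1.65) / ((8.314)(298)) = 128.513.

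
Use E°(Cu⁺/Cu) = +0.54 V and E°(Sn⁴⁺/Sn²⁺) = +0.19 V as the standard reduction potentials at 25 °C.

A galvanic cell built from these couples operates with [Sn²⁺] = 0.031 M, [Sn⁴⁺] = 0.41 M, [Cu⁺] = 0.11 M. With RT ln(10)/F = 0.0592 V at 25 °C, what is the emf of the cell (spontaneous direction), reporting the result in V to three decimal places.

Cu⁺/Cu is the cathode (higher E°), Sn⁴⁺/Sn²⁺ the anode: E°cell = +0.54 − (+0.19) = +0.35 V, n = 2.
Overall: 2 Cu⁺(aq) + Sn²⁺(aq) → 2 Cu(s) + Sn⁴⁺(aq)
Q = [Sn⁴⁺] / ([Cu⁺]^2·[Sn²⁺]); log Q = 3.039.
E = E° − (0.0592/n) log Q = +0.35 − (0.0592/2)(3.039) = +0.260 V.

+0.260 V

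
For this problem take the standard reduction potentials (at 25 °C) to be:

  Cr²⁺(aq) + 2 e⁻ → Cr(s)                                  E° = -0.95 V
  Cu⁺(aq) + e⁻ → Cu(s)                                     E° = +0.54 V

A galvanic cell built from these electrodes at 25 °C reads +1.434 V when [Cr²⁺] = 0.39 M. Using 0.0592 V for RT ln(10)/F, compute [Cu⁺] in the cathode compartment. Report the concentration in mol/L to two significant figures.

Cu⁺/Cu is the cathode, Cr²⁺/Cr the anode: E°cell = +1.49 V, n = 2.
Overall reaction: 2 Cu⁺(aq) + Cr(s) → 2 Cu(s) + Cr²⁺(aq); Q = [Cr²⁺]^1/[Cu⁺]^2.
From E = E° − (0.0592/n) log Q: log Q = (E° − E)·n/0.0592 = (+1.49 − (+1.434))·2/0.0592 = 1.8919.
So 2·log[Cu⁺] = 1·log(0.39) − log Q = -0.4089 − (1.8919) = -2.3008; log[Cu⁺] = -2.3008 / 2 = -1.1504; [Cu⁺] = 10^(-1.1504) ≈ 0.071 M.

0.071 M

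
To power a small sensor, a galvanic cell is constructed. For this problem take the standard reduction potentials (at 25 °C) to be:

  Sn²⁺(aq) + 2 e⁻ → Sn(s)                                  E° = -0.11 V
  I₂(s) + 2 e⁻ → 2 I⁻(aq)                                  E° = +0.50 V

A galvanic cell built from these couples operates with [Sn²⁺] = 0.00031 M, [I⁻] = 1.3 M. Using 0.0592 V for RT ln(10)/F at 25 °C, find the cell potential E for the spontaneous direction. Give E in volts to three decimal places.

I₂/I⁻ is the cathode (higher E°), Sn²⁺/Sn the anode: E°cell = +0.50 − (-0.11) = +0.61 V, n = 2.
Overall: I₂(s) + Sn(s) → 2 I⁻(aq) + Sn²⁺(aq)
Q = [I⁻]^2·[Sn²⁺]; log Q = -3.281.
E = E° − (0.0592/n) log Q = +0.61 − (0.0592/2)(-3.281) = +0.707 V.

+0.707 V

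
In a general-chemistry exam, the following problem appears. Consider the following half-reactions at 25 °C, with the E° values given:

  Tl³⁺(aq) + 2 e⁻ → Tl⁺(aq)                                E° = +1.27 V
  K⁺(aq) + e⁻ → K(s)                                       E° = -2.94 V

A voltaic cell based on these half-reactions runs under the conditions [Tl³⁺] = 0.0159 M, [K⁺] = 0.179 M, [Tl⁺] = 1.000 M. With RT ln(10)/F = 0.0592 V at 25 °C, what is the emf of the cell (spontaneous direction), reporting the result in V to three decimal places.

+4.201 V

Tl³⁺/Tl⁺ is the cathode (higher E°), K⁺/K the anode: E°cell = +1.27 − (-2.94) = +4.21 V, n = 2.
Overall: Tl³⁺(aq) + 2 K(s) → Tl⁺(aq) + 2 K⁺(aq)
Q = [Tl⁺]·[K⁺]^2 / ([Tl³⁺]); log Q = 0.304.
E = E° − (0.0592/n) log Q = +4.21 − (0.0592/2)(0.304) = +4.201 V.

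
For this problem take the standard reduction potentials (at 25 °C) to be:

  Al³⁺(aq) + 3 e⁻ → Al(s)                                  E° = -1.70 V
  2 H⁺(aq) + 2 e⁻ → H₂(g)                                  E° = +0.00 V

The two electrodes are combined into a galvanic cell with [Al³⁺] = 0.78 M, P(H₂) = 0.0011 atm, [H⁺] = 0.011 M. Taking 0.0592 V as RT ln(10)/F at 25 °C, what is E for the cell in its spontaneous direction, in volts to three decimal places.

+1.674 V

H⁺/H₂ is the cathode (higher E°), Al³⁺/Al the anode: E°cell = +0.00 − (-1.70) = +1.70 V, n = 6.
Overall: 6 H⁺(aq) + 2 Al(s) → 3 H₂(g) + 2 Al³⁺(aq)
Q = P(H₂)^3·[Al³⁺]^2 / ([H⁺]^6); log Q = 2.660.
E = E° − (0.0592/n) log Q = +1.70 − (0.0592/6)(2.660) = +1.674 V.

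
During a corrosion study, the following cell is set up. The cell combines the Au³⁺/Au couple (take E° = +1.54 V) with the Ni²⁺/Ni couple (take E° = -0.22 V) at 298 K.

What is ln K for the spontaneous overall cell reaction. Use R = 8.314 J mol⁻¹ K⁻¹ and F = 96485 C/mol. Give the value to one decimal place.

Cathode: Au³⁺/Au; anode: Ni²⁺/Ni. E°cell = (+1.54) − (-0.22) = +1.76 V, with n = 6.
ΔG° = −nFE° = −RT ln K, so ln K = nFE°/(RT) = (6)(96485)(+1.76) / ((8.314)(298)) = 411.242.

411.2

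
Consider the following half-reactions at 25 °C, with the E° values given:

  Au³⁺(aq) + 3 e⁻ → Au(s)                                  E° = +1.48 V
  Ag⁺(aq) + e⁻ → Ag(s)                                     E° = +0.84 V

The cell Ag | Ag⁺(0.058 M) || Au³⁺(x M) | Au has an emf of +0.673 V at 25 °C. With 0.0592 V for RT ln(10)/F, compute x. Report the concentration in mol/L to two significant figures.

0.0092 M

Au³⁺/Au is the cathode, Ag⁺/Ag the anode: E°cell = +0.64 V, n = 3.
Overall reaction: Au³⁺(aq) + 3 Ag(s) → Au(s) + 3 Ag⁺(aq); Q = [Ag⁺]^3/[Au³⁺]^1.
From E = E° − (0.0592/n) log Q: log Q = (E° − E)·n/0.0592 = (+0.64 − (+0.673))·3/0.0592 = -1.6723.
So 1·log[Au³⁺] = 3·log(0.058) − log Q = -3.7097 − (-1.6723) = -2.0374; [Au³⁺] = 10^(-2.0374) ≈ 0.0092 M.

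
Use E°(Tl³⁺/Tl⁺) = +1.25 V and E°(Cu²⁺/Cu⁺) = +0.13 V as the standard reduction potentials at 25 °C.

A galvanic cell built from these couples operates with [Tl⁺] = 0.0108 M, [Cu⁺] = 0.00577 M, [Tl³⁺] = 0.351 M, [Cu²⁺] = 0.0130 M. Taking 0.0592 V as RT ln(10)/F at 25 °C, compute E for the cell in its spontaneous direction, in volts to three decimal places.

Tl³⁺/Tl⁺ is the cathode (higher E°), Cu²⁺/Cu⁺ the anode: E°cell = +1.25 − (+0.13) = +1.12 V, n = 2.
Overall: Tl³⁺(aq) + 2 Cu⁺(aq) → Tl⁺(aq) + 2 Cu²⁺(aq)
Q = [Tl⁺]·[Cu²⁺]^2 / ([Tl³⁺]·[Cu⁺]^2); log Q = -0.806.
E = E° − (0.0592/n) log Q = +1.12 − (0.0592/2)(-0.806) = +1.144 V.

+1.144 V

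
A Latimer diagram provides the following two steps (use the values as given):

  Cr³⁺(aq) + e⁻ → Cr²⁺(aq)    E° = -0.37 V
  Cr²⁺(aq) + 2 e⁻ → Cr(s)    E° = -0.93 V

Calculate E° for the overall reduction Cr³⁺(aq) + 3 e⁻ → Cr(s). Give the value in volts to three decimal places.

Adding the free-energy changes (−nFE°) of the two steps gives −n₃FE°₃ = −n₁FE°₁ − n₂FE°₂.
E°₃ = (1×-0.37 + 2×-0.93) / 3 = (-2.230) / 3 = -0.743 V.

-0.743 V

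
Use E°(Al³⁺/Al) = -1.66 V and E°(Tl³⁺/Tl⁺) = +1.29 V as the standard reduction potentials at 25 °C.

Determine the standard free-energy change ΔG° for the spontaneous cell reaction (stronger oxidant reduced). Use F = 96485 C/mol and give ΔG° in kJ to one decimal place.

-1707.8 kJ

Tl³⁺/Tl⁺ (E° = +1.29 V) is the cathode; Al³⁺/Al (E° = -1.66 V) is the anode, so E°cell = +2.95 V.
Balancing electrons gives n = 6 (lcm of 2 and 3).
ΔG° = −nFE° = −(6)(96485)(+2.95) = -1,707,784 J = -1707.8 kJ.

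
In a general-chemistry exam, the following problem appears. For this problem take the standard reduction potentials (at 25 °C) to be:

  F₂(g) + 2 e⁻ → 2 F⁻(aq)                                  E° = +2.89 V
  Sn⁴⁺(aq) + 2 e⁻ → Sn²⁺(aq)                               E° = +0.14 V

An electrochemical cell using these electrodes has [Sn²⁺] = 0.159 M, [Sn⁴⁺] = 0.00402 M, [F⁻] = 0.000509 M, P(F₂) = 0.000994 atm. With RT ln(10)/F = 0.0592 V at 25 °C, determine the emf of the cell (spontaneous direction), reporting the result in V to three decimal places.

F₂/F⁻ is the cathode (higher E°), Sn⁴⁺/Sn²⁺ the anode: E°cell = +2.89 − (+0.14) = +2.75 V, n = 2.
Overall: F₂(g) + Sn²⁺(aq) → 2 F⁻(aq) + Sn⁴⁺(aq)
Q = [F⁻]^2·[Sn⁴⁺] / (P(F₂)·[Sn²⁺]); log Q = -5.181.
E = E° − (0.0592/n) log Q = +2.75 − (0.0592/2)(-5.181) = +2.903 V.

+2.903 V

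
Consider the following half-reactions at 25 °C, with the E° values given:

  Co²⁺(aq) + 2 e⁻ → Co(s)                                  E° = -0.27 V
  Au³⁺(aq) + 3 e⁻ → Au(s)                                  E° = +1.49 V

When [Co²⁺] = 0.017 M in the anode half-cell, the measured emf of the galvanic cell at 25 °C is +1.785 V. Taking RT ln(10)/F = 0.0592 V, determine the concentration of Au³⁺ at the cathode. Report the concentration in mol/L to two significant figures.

0.041 M

Au³⁺/Au is the cathode, Co²⁺/Co the anode: E°cell = +1.76 V, n = 6.
Overall reaction: 2 Au³⁺(aq) + 3 Co(s) → 2 Au(s) + 3 Co²⁺(aq); Q = [Co²⁺]^3/[Au³⁺]^2.
From E = E° − (0.0592/n) log Q: log Q = (E° − E)·n/0.0592 = (+1.76 − (+1.785))·6/0.0592 = -2.5338.
So 2·log[Au³⁺] = 3·log(0.017) − log Q = -5.3087 − (-2.5338) = -2.7749; log[Au³⁺] = -2.7749 / 2 = -1.3875; [Au³⁺] = 10^(-1.3875) ≈ 0.041 M.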